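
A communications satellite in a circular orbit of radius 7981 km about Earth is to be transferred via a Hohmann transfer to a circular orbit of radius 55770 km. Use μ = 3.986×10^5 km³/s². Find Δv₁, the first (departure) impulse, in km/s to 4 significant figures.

Transfer-ellipse semi-major axis a_t = (r₁ + r₂)/2 = (7981 + 55770)/2 = 31875.5 km.
On the circular orbit at r = 7981 km, v_c = √(μ/r) = 7.067 km/s.
Vis-viva on the transfer ellipse at r = 7981 km gives v_t = √[μ(2/r − 1/a_t)] = 9.348 km/s.
Δv₁ = |v_t − v_c| = |9.348 − 7.067| = 2.281 km/s.

Δv₁ = 2.281 km/s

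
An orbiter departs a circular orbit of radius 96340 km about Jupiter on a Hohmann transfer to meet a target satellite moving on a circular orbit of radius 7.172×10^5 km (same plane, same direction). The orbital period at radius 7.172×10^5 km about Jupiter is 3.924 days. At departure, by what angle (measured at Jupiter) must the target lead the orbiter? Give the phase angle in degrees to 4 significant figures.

From Kepler's third law T² = 4π²r³/μ at r = 7.172×10^5 km, T = 3.924 days = 3.924 × 86400 s = 3.390336×10^5 s: μ = 4π²r³/T² = 1.26705×10^8 km³/s².
The Hohmann ellipse has a_t = (r₁ + r₂)/2 = 4.0677×10^5 km.
The half-period of the transfer ellipse is t = π√(a_t³/μ) = 72406.2 s.
The target's mean motion on its circular orbit is ω₂ = √(μ/r₂³) = 1.85326×10^-5 rad/s.
Angle swept by the target during transfer: ω₂·t = 1.34188 rad = 76.88°.
Arrival is 180° from departure on the ellipse, so φ = 180° − 76.88° = 103.1°.

φ = 103.1°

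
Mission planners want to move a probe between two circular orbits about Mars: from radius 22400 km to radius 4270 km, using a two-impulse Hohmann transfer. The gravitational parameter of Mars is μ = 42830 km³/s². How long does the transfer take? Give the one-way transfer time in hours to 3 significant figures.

The Hohmann ellipse has a_t = (r₁ + r₂)/2 = 13335 km.
Half the transfer-orbit period gives t = π√(a_t³/μ) = 23380 s.
Converting: 23380 s ÷ 3600 s/hour = 6.49 hours.

t = 6.49 hours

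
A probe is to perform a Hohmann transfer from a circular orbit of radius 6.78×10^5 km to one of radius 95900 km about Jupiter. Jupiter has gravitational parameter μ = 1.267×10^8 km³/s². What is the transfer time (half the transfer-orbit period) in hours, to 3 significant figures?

The Hohmann ellipse has a_t = (r₁ + r₂)/2 = 3.8695×10^5 km.
By Kepler's third law the transfer-orbit period is T = 2π√(a_t³/μ), so t = T/2 = 67180 s.
Converting: 67180 s ÷ 3600 s/hour = 18.7 hours.

t = 18.7 hours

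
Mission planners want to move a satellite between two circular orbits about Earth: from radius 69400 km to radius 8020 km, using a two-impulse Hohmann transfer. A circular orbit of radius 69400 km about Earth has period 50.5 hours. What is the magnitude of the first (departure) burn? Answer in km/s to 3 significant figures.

Δv₁ = 1.31 km/s

From Kepler's third law T² = 4π²r³/μ at r = 69400 km, T = 50.5 hours = 50.5 × 3600 s = 1.818×10^5 s: μ = 4π²r³/T² = 3.99255×10^5 km³/s².
Transfer-ellipse semi-major axis a_t = (r₁ + r₂)/2 = (69400 + 8020)/2 = 38710 km.
Circular speed at r = 69400 km: v_c = √(μ/r) = 2.399 km/s.
Transfer-orbit speed at the same r (vis-viva, a = a_t): v_t = √[μ(2/r − 1/a_t)] = 1.092 km/s.
Δv₁ = |v_t − v_c| = |1.092 − 2.399| = 1.307 km/s.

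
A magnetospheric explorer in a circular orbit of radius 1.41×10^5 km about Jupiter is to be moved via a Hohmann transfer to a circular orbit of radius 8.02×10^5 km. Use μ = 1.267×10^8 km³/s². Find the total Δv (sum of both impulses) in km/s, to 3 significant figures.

Δv = 14.8 km/s

Transfer-ellipse semi-major axis a_t = (r₁ + r₂)/2 = (1.410×10^5 + 8.020×10^5)/2 = 4.715×10^5 km.
Circular speed at r₁: v₁ = √(μ/r₁) = √(1.267×10^8/1.410×10^5) = 29.976 km/s.
On the transfer ellipse at r₁, vis-viva equation gives v_p = √[μ(2/r₁ − 1/a_t)] = 39.095 km/s.
First burn Δv₁ = |v_p − v₁| = 9.1190 km/s.
Circular speed at r₂: v₂ = √(μ/r₂) = 12.569 km/s.
Transfer-orbit speed at r₂: v_a = √[μ(2/r₂ − 1/a_t)] = 6.8734 km/s.
Second burn Δv₂ = |v₂ − v_a| = 5.6956 km/s.
Total Δv = Δv₁ + Δv₂ = 14.81 km/s.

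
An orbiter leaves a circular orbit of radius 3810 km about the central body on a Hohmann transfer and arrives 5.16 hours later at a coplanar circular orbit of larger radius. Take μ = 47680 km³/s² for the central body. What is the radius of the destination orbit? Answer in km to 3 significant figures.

Transfer time t = 5.16 hours = 18576 s, and t = π√(a_t³/μ).
So a_t = (μ t²/π²)^(1/3) = (47680 × (18576)² / π²)^(1/3) = 11857 km.
Since a_t = (r₁ + r₂)/2, r₂ = 2a_t − r₁ = 2×11857 − 3810 = 19904 km.

r₂ = 19900 km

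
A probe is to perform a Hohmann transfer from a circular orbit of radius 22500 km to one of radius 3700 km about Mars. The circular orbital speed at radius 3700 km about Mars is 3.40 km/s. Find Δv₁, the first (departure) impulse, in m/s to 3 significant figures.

From the circular-orbit relation v² = μ/r at r = 3700 km: μ = v²r = (3.40)² × 3700 = 42772.0 km³/s².
Semi-major axis of the transfer orbit: a_t = (22500 + 3700)/2 = 13100 km.
On the circular orbit at r = 22500 km, v_c = √(μ/r) = 1.37876 km/s.
Transfer-orbit speed at the same r (vis-viva, a = a_t): v_t = √[μ(2/r − 1/a_t)] = 0.732746 km/s.
Δv₁ = |v_t − v_c| = |0.732746 − 1.37876| = 0.6460 km/s.

Δv₁ = 646 m/s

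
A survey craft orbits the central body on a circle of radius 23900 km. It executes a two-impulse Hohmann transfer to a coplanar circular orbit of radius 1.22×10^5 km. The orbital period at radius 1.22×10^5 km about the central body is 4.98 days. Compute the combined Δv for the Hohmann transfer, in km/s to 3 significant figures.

Δv = 1.94 km/s

From Kepler's third law T² = 4π²r³/μ at r = 1.22×10^5 km, T = 4.98 days = 4.98 × 86400 s = 4.30272×10^5 s: μ = 4π²r³/T² = 3.87216×10^5 km³/s².
Semi-major axis of the transfer orbit: a_t = (23900 + 1.220×10^5)/2 = 72950 km.
At r₁ the circular-orbit speed is v₁ = √(μ/r₁) = 4.025 km/s.
On the transfer ellipse at r₁, vis-viva gives v_p = √[μ(2/r₁ − 1/a_t)] = 5.205 km/s.
First burn Δv₁ = |v_p − v₁| = 1.180 km/s.
At r₂, v₂ = √(μ/r₂) = 1.7815 km/s.
Transfer-orbit speed at r₂: v_a = √[μ(2/r₂ − 1/a_t)] = 1.0197 km/s.
Second burn Δv₂ = |v₂ − v_a| = 0.7618 km/s.
Δv = Δv₁ + Δv₂ = 1.180 + 0.7618 = 1.942 km/s.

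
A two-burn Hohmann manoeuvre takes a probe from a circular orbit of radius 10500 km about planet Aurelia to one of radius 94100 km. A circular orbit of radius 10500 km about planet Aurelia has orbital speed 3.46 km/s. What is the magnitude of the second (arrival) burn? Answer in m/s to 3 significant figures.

Δv₂ = 638 m/s

From the circular-orbit relation v² = μ/r at r = 10500 km: μ = v²r = (3.46)² × 10500 = 1.25702×10^5 km³/s².
Transfer-ellipse semi-major axis a_t = (r₁ + r₂)/2 = (10500 + 94100)/2 = 52300 km.
Circular speed at r = 94100 km: v_c = √(μ/r) = 1.1558 km/s.
Transfer-orbit speed at the same r (vis-viva, a = a_t): v_t = √[μ(2/r − 1/a_t)] = 0.51787 km/s.
Δv₂ = |v_t − v_c| = |0.51787 − 1.1558| = 0.6379 km/s.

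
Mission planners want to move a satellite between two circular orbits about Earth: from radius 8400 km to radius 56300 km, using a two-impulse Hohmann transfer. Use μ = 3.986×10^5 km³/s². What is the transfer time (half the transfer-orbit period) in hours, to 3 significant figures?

t = 8.04 hours

Semi-major axis of the transfer orbit: a_t = (8400 + 56300)/2 = 32350 km.
By Kepler's third law the transfer-orbit period is T = 2π√(a_t³/μ), so t = T/2 = 28950 s.
Converting: 28950 s ÷ 3600 s/hour = 8.04 hours.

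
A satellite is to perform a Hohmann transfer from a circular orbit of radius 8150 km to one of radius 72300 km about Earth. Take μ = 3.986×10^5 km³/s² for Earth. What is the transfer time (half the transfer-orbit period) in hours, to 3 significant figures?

t = 11.2 hours

The Hohmann ellipse has a_t = (r₁ + r₂)/2 = 40225 km.
Half the transfer-orbit period gives t = π√(a_t³/μ) = 40144 s.
Converting: 40144 s ÷ 3600 s/hour = 11.2 hours.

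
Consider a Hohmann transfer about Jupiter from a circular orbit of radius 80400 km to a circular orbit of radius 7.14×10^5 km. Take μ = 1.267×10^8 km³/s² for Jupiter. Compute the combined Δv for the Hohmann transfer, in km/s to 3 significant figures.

Δv = 20.9 km/s

Transfer-ellipse semi-major axis a_t = (r₁ + r₂)/2 = (80400 + 7.140×10^5)/2 = 3.972×10^5 km.
At r₁ the circular-orbit speed is v₁ = √(μ/r₁) = 39.69724 km/s.
On the transfer ellipse at r₁, v² = μ(2/r − 1/a) gives v_p = √[μ(2/r₁ − 1/a_t)] = 53.22366 km/s.
First burn Δv₁ = |v_p − v₁| = 13.526 km/s.
Circular speed at r₂: v₂ = √(μ/r₂) = 13.32107 km/s.
Transfer-orbit speed at r₂: v_a = √[μ(2/r₂ − 1/a_t)] = 5.993253 km/s.
Second burn Δv₂ = |v₂ − v_a| = 7.3278 km/s.
Total Δv = Δv₁ + Δv₂ = 20.85 km/s.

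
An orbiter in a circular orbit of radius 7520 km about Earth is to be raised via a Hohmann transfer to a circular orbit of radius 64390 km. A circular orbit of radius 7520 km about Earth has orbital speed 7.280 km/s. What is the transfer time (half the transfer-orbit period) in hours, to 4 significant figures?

From the circular-orbit relation v² = μ/r at r = 7520 km: μ = v²r = (7.280)² × 7520 = 3.98548×10^5 km³/s².
Transfer-ellipse semi-major axis a_t = (r₁ + r₂)/2 = (7520 + 64390)/2 = 35955 km.
Half the transfer-orbit period gives t = π√(a_t³/μ) = 33927 s.
Converting: 33927 s ÷ 3600 s/hour = 9.424 hours.

t = 9.424 hours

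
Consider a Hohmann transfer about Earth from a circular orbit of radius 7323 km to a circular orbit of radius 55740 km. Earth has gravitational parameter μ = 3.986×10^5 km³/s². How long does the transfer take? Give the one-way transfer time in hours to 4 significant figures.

Semi-major axis of the transfer orbit: a_t = (7323 + 55740)/2 = 31531.5 km.
Transfer time t = π√(a_t³/μ) = π√((31531.5)³ / 3.986×10^5) = 27860 s.
Converting: 27860 s ÷ 3600 s/hour = 7.739 hours.

t = 7.739 hours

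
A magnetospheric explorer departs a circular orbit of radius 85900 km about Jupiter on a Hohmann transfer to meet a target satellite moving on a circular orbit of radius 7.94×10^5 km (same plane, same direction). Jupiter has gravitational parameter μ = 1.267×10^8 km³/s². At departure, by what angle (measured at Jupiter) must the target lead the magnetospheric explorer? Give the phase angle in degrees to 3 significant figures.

The Hohmann ellipse has a_t = (r₁ + r₂)/2 = 4.3995×10^5 km.
The half-period of the transfer ellipse is t = π√(a_t³/μ) = 81445 s.
Target angular speed ω₂ = √(μ/r₂³) = 1.5910×10^-5 rad/s.
Angle swept by the target during transfer: ω₂·t = 1.2958 rad = 74.24°.
The magnetospheric explorer traverses 180° on the transfer ellipse, so the target must lead by 180° − 74.24° = 106°.

φ = 106°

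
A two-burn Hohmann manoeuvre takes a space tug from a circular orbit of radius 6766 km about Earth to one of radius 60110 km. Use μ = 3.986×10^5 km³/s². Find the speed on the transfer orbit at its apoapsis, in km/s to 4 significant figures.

v = 1.158 km/s

The Hohmann ellipse has a_t = (r₁ + r₂)/2 = 33438 km.
The apoapsis of the transfer ellipse is at r = 60110 km.
From the vis-viva equation, v = √[μ(2/r − 1/a_t)] = 1.158 km/s.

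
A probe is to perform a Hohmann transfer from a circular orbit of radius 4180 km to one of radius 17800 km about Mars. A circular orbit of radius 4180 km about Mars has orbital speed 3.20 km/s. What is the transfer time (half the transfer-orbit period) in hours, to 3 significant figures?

From the circular-orbit relation v² = μ/r at r = 4180 km: μ = v²r = (3.20)² × 4180 = 42803.2 km³/s².
Transfer-ellipse semi-major axis a_t = (r₁ + r₂)/2 = (4180 + 17800)/2 = 10990 km.
Half the transfer-orbit period gives t = π√(a_t³/μ) = 17490 s.
Converting: 17490 s ÷ 3600 s/hour = 4.86 hours.

t = 4.86 hours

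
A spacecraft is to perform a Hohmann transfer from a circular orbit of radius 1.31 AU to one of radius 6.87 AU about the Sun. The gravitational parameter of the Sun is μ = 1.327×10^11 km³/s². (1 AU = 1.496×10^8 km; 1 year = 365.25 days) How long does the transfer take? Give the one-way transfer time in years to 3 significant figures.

t = 4.14 years

In km: r₁ = 1.31 × 1.496×10^8 = 1.95976×10^8 km; r₂ = 6.87 × 1.496×10^8 = 1.027752×10^9 km.
Transfer-ellipse semi-major axis a_t = (r₁ + r₂)/2 = (1.95976×10^8 + 1.027752×10^9)/2 = 6.11864×10^8 km.
Transfer time t = π√(a_t³/μ) = π√((6.11864×10^8)³ / 1.327×10^11) = 1.305×10^8 s.
Converting: 1.305×10^8 s ÷ 3.15576×10^7 s/year (365.25 × 86400) = 4.14 years.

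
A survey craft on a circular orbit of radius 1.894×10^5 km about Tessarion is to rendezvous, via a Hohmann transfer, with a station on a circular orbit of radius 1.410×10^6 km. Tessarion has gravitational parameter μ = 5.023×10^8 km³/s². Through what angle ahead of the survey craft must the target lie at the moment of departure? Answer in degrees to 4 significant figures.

Semi-major axis of the transfer orbit: a_t = (1.894×10^5 + 1.410×10^6)/2 = 7.997×10^5 km.
The half-period of the transfer ellipse is t = π√(a_t³/μ) = 1.002441×10^5 s.
Target angular speed ω₂ = √(μ/r₂³) = 1.338606×10^-5 rad/s.
Angle swept by the target during transfer: ω₂·t = 1.34187 rad = 76.88°.
The survey craft traverses 180° on the transfer ellipse, so the target must lead by 180° − 76.88° = 103.1°.

φ = 103.1°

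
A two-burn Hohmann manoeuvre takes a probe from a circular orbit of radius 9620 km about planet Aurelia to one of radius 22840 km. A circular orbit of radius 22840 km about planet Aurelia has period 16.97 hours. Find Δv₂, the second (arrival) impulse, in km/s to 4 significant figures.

From Kepler's third law T² = 4π²r³/μ at r = 22840 km, T = 16.97 hours = 16.97 × 3600 s = 61092 s: μ = 4π²r³/T² = 1.26032×10^5 km³/s².
Semi-major axis of the transfer orbit: a_t = (9620 + 22840)/2 = 16230 km.
On the circular orbit at r = 22840 km, v_c = √(μ/r) = 2.3490 km/s.
Transfer-orbit speed at the same r (vis-viva, a = a_t): v_t = √[μ(2/r − 1/a_t)] = 1.8085 km/s.
Δv₂ = |v_t − v_c| = |1.8085 − 2.3490| = 0.5405 km/s.

Δv₂ = 0.5405 km/s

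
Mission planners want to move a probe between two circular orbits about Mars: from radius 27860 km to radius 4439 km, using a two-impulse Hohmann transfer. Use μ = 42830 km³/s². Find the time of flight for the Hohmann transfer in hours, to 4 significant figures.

t = 8.654 hours

Transfer-ellipse semi-major axis a_t = (r₁ + r₂)/2 = (27860 + 4439)/2 = 16149.5 km.
By Kepler's third law the transfer-orbit period is T = 2π√(a_t³/μ), so t = T/2 = 31154 s.
Converting: 31154 s ÷ 3600 s/hour = 8.654 hours.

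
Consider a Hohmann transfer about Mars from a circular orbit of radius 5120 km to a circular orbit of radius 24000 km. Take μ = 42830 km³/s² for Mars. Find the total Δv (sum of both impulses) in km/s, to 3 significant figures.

Δv = 1.36 km/s

Transfer-ellipse semi-major axis a_t = (r₁ + r₂)/2 = (5120 + 24000)/2 = 14560 km.
Circular speed at r₁: v₁ = √(μ/r₁) = √(42830/5120) = 2.89227 km/s.
Transfer-orbit speed at r₁ (vis-viva): v_p = √[μ(2/r₁ − 1/a_t)] = 3.71333 km/s.
First burn Δv₁ = |v_p − v₁| = 0.8211 km/s.
Circular speed at r₂: v₂ = √(μ/r₂) = 1.3359 km/s.
Transfer-orbit speed at r₂: v_a = √[μ(2/r₂ − 1/a_t)] = 0.79218 km/s.
Second burn Δv₂ = |v₂ − v_a| = 0.5437 km/s.
Total Δv = Δv₁ + Δv₂ = 1.365 km/s.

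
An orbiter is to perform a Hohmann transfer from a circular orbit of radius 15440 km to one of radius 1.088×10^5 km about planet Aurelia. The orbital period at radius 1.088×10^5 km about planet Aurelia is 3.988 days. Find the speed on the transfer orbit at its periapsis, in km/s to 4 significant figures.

From Kepler's third law T² = 4π²r³/μ at r = 1.088×10^5 km, T = 3.988 days = 3.988 × 86400 s = 3.445632×10^5 s: μ = 4π²r³/T² = 4.28261×10^5 km³/s².
Semi-major axis of the transfer orbit: a_t = (15440 + 1.088×10^5)/2 = 62120 km.
The periapsis of the transfer ellipse is at r = 15440 km.
Applying v² = μ(2/r − 1/a_t): v = 6.970 km/s.

v = 6.970 km/s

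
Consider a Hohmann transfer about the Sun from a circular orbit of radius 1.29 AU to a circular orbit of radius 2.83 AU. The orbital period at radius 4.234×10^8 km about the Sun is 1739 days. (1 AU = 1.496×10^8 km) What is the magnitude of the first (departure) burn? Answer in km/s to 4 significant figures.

From Kepler's third law T² = 4π²r³/μ at r = 4.234×10^8 km, T = 1739 days = 1739 × 86400 s = 1.502496×10^8 s: μ = 4π²r³/T² = 1.32735×10^11 km³/s².
In km: r₁ = 1.29 × 1.496×10^8 = 1.92984×10^8 km; r₂ = 2.83 × 1.496×10^8 = 4.23368×10^8 km.
Transfer-ellipse semi-major axis a_t = (r₁ + r₂)/2 = (1.92984×10^8 + 4.23368×10^8)/2 = 3.08176×10^8 km.
On the circular orbit at r = 1.92984×10^8 km, v_c = √(μ/r) = 26.226 km/s.
Transfer-orbit speed at the same r (vis-viva, a = a_t): v_t = √[μ(2/r − 1/a_t)] = 30.739 km/s.
Δv₁ = |v_t − v_c| = |30.739 − 26.226| = 4.513 km/s.

Δv₁ = 4.513 km/s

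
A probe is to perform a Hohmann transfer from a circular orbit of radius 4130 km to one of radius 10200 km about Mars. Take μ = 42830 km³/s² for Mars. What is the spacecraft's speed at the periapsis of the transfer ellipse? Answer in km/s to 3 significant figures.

Semi-major axis of the transfer orbit: a_t = (4130 + 10200)/2 = 7165 km.
At periapsis, r = 4130 km.
From the vis-viva equation, v = √[μ(2/r − 1/a_t)] = 3.842 km/s.

v = 3.84 km/s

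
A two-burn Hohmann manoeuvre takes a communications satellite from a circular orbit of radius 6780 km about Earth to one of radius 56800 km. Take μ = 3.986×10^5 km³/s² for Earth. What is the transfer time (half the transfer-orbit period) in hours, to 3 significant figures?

Semi-major axis of the transfer orbit: a_t = (6780 + 56800)/2 = 31790 km.
By Kepler's third law the transfer-orbit period is T = 2π√(a_t³/μ), so t = T/2 = 28200 s.
Converting: 28200 s ÷ 3600 s/hour = 7.83 hours.

t = 7.83 hours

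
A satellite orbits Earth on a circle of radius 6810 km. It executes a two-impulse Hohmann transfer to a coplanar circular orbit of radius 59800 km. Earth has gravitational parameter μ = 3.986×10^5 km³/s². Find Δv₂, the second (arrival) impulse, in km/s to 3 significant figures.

Δv₂ = 1.41 km/s

Transfer-ellipse semi-major axis a_t = (r₁ + r₂)/2 = (6810 + 59800)/2 = 33305 km.
On the circular orbit at r = 59800 km, v_c = √(μ/r) = 2.5818 km/s.
Transfer-orbit speed at the same r (vis-viva, a = a_t): v_t = √[μ(2/r − 1/a_t)] = 1.1674 km/s.
Δv₂ = |v_t − v_c| = |1.1674 − 2.5818| = 1.414 km/s.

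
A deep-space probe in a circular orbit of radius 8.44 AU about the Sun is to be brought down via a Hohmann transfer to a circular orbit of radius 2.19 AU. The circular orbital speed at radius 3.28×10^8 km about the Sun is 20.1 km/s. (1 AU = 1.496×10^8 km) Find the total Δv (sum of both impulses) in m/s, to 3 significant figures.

From the circular-orbit relation v² = μ/r at r = 3.28×10^8 km: μ = v²r = (20.1)² × 3.28×10^8 = 1.32515×10^11 km³/s².
In km: r₁ = 8.44 × 1.496×10^8 = 1.262624×10^9 km; r₂ = 2.19 × 1.496×10^8 = 3.27624×10^8 km.
Transfer-ellipse semi-major axis a_t = (r₁ + r₂)/2 = (1.262624×10^9 + 3.27624×10^8)/2 = 7.95124×10^8 km.
At r₁ the circular-orbit speed is v₁ = √(μ/r₁) = 10.24462 km/s.
On the transfer ellipse at r₁, vis-viva gives v_a = √[μ(2/r₁ − 1/a_t)] = 6.576069 km/s.
First burn Δv₁ = |v_a − v₁| = 3.66855 km/s.
Circular speed at r₂: v₂ = √(μ/r₂) = 20.11153 km/s.
Transfer-orbit speed at r₂: v_p = √[μ(2/r₂ − 1/a_t)] = 25.34339 km/s.
Second burn Δv₂ = |v₂ − v_p| = 5.23186 km/s.
Δv = Δv₁ + Δv₂ = 3.66855 + 5.23186 = 8.900 km/s.

Δv = 8900 m/s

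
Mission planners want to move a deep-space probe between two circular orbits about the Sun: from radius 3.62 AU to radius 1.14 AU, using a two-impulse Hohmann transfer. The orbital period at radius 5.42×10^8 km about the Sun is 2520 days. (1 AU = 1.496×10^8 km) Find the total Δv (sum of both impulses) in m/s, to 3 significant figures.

From Kepler's third law T² = 4π²r³/μ at r = 5.42×10^8 km, T = 2520 days = 2520 × 86400 s = 2.17728×10^8 s: μ = 4π²r³/T² = 1.32596×10^11 km³/s².
In km: r₁ = 3.62 × 1.496×10^8 = 5.41552×10^8 km; r₂ = 1.14 × 1.496×10^8 = 1.70544×10^8 km.
Transfer-ellipse semi-major axis a_t = (r₁ + r₂)/2 = (5.41552×10^8 + 1.70544×10^8)/2 = 3.56048×10^8 km.
Circular speed at r₁: v₁ = √(μ/r₁) = √(1.32596×10^11/5.41552×10^8) = 15.647 km/s.
On the transfer ellipse at r₁, vis-viva gives v_a = √[μ(2/r₁ − 1/a_t)] = 10.829 km/s.
First burn Δv₁ = |v_a − v₁| = 4.818 km/s.
At r₂, v₂ = √(μ/r₂) = 27.883 km/s.
Transfer-orbit speed at r₂: v_p = √[μ(2/r₂ − 1/a_t)] = 34.388 km/s.
Second burn Δv₂ = |v₂ − v_p| = 6.505 km/s.
Total Δv = Δv₁ + Δv₂ = 11.32 km/s.

Δv = 11300 m/s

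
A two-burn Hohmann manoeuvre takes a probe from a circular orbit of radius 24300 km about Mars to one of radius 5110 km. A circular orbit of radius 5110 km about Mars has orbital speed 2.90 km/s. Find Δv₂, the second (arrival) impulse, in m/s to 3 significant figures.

From the circular-orbit relation v² = μ/r at r = 5110 km: μ = v²r = (2.90)² × 5110 = 42975.1 km³/s².
The Hohmann ellipse has a_t = (r₁ + r₂)/2 = 14705 km.
Circular speed at r = 5110 km: v_c = √(μ/r) = 2.9000 km/s.
Transfer-orbit speed at the same r (vis-viva, a = a_t): v_t = √[μ(2/r − 1/a_t)] = 3.7279 km/s.
Δv₂ = |v_t − v_c| = |3.7279 − 2.9000| = 0.8279 km/s.

Δv₂ = 828 m/s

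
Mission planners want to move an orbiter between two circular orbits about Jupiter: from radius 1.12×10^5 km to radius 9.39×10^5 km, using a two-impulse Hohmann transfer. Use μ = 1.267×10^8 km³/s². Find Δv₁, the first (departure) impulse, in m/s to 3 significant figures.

Δv₁ = 11300 m/s

The Hohmann ellipse has a_t = (r₁ + r₂)/2 = 5.255×10^5 km.
Circular speed at r = 1.120×10^5 km: v_c = √(μ/r) = 33.63 km/s.
Vis-viva on the transfer ellipse at r = 1.120×10^5 km gives v_t = √[μ(2/r − 1/a_t)] = 44.96 km/s.
Δv₁ = |v_t − v_c| = |44.96 − 33.63| = 11.33 km/s.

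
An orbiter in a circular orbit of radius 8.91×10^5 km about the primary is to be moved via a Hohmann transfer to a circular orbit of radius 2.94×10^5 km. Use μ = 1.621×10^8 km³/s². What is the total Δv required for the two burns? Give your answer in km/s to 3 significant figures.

The Hohmann ellipse has a_t = (r₁ + r₂)/2 = 5.925×10^5 km.
Circular speed at r₁: v₁ = √(μ/r₁) = √(1.621×10^8/8.910×10^5) = 13.488 km/s.
On the transfer ellipse at r₁, vis-viva gives v_a = √[μ(2/r₁ − 1/a_t)] = 9.5013 km/s.
First burn Δv₁ = |v_a − v₁| = 3.987 km/s.
Circular speed at r₂: v₂ = √(μ/r₂) = 23.481 km/s.
Transfer-orbit speed at r₂: v_p = √[μ(2/r₂ − 1/a_t)] = 28.795 km/s.
Second burn Δv₂ = |v₂ − v_p| = 5.314 km/s.
Δv = Δv₁ + Δv₂ = 3.987 + 5.314 = 9.301 km/s.

Δv = 9.30 km/s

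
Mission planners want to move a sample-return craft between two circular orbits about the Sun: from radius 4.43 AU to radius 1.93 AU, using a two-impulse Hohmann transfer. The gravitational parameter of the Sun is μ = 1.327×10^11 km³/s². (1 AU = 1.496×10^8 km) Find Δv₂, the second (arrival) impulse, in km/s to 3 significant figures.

In km: r₁ = 4.43 × 1.496×10^8 = 6.62728×10^8 km; r₂ = 1.93 × 1.496×10^8 = 2.88728×10^8 km.
Semi-major axis of the transfer orbit: a_t = (6.62728×10^8 + 2.88728×10^8)/2 = 4.75728×10^8 km.
Circular speed at r = 2.88728×10^8 km: v_c = √(μ/r) = 21.438 km/s.
Vis-viva on the transfer ellipse at r = 2.88728×10^8 km gives v_t = √[μ(2/r − 1/a_t)] = 25.303 km/s.
Δv₂ = |v_t − v_c| = |25.303 − 21.438| = 3.865 km/s.

Δv₂ = 3.87 km/s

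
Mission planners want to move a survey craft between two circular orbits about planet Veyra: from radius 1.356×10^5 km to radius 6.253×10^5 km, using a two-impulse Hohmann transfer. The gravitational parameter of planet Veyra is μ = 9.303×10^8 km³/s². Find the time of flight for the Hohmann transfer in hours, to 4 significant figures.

t = 6.714 hours

Transfer-ellipse semi-major axis a_t = (r₁ + r₂)/2 = (1.356×10^5 + 6.253×10^5)/2 = 3.8045×10^5 km.
Half the transfer-orbit period gives t = π√(a_t³/μ) = 24170 s.
Converting: 24170 s ÷ 3600 s/hour = 6.714 hours.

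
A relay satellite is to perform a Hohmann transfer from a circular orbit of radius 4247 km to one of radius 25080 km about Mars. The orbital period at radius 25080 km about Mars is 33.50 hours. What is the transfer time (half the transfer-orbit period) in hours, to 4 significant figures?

From Kepler's third law T² = 4π²r³/μ at r = 25080 km, T = 33.50 hours = 33.50 × 3600 s = 1.206×10^5 s: μ = 4π²r³/T² = 42820.1 km³/s².
The Hohmann ellipse has a_t = (r₁ + r₂)/2 = 14663.5 km.
By Kepler's third law the transfer-orbit period is T = 2π√(a_t³/μ), so t = T/2 = 26958 s.
Converting: 26958 s ÷ 3600 s/hour = 7.488 hours.

t = 7.488 hours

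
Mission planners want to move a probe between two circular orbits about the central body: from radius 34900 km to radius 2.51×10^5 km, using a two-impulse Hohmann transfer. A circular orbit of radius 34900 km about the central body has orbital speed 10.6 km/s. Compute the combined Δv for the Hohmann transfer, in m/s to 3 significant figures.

Δv = 5450 m/s

From the circular-orbit relation v² = μ/r at r = 34900 km: μ = v²r = (10.6)² × 34900 = 3.92136×10^6 km³/s².
Semi-major axis of the transfer orbit: a_t = (34900 + 2.510×10^5)/2 = 1.4295×10^5 km.
At r₁ the circular-orbit speed is v₁ = √(μ/r₁) = 10.600 km/s.
On the transfer ellipse at r₁, vis-viva equation gives v_p = √[μ(2/r₁ − 1/a_t)] = 14.046 km/s.
First burn Δv₁ = |v_p − v₁| = 3.446 km/s.
Circular speed at r₂: v₂ = √(μ/r₂) = 3.953 km/s.
Transfer-orbit speed at r₂: v_a = √[μ(2/r₂ − 1/a_t)] = 1.953 km/s.
Second burn Δv₂ = |v₂ − v_a| = 2.000 km/s.
Total Δv = Δv₁ + Δv₂ = 5.446 km/s.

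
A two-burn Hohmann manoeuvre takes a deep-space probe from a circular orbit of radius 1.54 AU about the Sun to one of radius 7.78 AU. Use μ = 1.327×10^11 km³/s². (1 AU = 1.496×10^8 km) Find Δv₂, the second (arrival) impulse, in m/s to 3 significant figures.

Δv₂ = 4540 m/s

In km: r₁ = 1.54 × 1.496×10^8 = 2.30384×10^8 km; r₂ = 7.78 × 1.496×10^8 = 1.163888×10^9 km.
Transfer-ellipse semi-major axis a_t = (r₁ + r₂)/2 = (2.30384×10^8 + 1.163888×10^9)/2 = 6.97136×10^8 km.
Circular speed at r = 1.163888×10^9 km: v_c = √(μ/r) = 10.67775 km/s.
Transfer-orbit speed at the same r (vis-viva, a = a_t): v_t = √[μ(2/r − 1/a_t)] = 6.138288 km/s.
Δv₂ = |v_t − v_c| = |6.138288 − 10.67775| = 4.539 km/s.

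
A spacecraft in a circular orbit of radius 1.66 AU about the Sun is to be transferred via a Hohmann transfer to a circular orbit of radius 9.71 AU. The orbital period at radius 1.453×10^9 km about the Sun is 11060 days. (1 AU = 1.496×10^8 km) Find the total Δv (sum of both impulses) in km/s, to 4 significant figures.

From Kepler's third law T² = 4π²r³/μ at r = 1.453×10^9 km, T = 11060 days = 11060 × 86400 s = 9.55584×10^8 s: μ = 4π²r³/T² = 1.32623×10^11 km³/s².
In km: r₁ = 1.66 × 1.496×10^8 = 2.48336×10^8 km; r₂ = 9.71 × 1.496×10^8 = 1.452616×10^9 km.
Transfer-ellipse semi-major axis a_t = (r₁ + r₂)/2 = (2.48336×10^8 + 1.452616×10^9)/2 = 8.50476×10^8 km.
At r₁ the circular-orbit speed is v₁ = √(μ/r₁) = 23.10945 km/s.
On the transfer ellipse at r₁, v² = μ(2/r − 1/a) gives v_p = √[μ(2/r₁ − 1/a_t)] = 30.20188 km/s.
First burn Δv₁ = |v_p − v₁| = 7.092 km/s.
Circular speed at r₂: v₂ = √(μ/r₂) = 9.555 km/s.
Transfer-orbit speed at r₂: v_a = √[μ(2/r₂ − 1/a_t)] = 5.163 km/s.
Second burn Δv₂ = |v₂ − v_a| = 4.392 km/s.
Total Δv = Δv₁ + Δv₂ = 11.48 km/s.

Δv = 11.48 km/s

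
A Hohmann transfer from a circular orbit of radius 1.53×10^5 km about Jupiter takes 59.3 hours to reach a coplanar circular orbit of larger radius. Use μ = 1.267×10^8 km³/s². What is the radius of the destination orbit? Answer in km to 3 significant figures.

Transfer time t = 59.3 hours = 2.1348×10^5 s, and t = π√(a_t³/μ).
So a_t = (μ t²/π²)^(1/3) = (1.267×10^8 × (2.1348×10^5)² / π²)^(1/3) = 8.3637×10^5 km.
Since a_t = (r₁ + r₂)/2, r₂ = 2a_t − r₁ = 2×8.3637×10^5 − 1.530×10^5 = 1.51974×10^6 km.

r₂ = 1.52×10^6 km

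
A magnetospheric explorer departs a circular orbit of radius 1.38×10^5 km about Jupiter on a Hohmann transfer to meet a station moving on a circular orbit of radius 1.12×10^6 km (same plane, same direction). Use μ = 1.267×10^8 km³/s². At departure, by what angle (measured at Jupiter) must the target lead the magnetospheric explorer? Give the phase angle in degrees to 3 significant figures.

Semi-major axis of the transfer orbit: a_t = (1.380×10^5 + 1.120×10^6)/2 = 6.290×10^5 km.
Transfer time t = π√(a_t³/μ) = 1.3923×10^5 s.
Target angular speed ω₂ = √(μ/r₂³) = 9.4964×10^-6 rad/s.
Angle swept by the target during transfer: ω₂·t = 1.3222 rad = 75.76°.
Arrival is 180° from departure on the ellipse, so φ = 180° − 75.76° = 104°.

φ = 104°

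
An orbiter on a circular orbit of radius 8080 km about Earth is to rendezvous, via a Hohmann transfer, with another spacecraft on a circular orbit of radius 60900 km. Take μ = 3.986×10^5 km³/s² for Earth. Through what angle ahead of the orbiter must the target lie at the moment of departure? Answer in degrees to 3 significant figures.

Transfer-ellipse semi-major axis a_t = (r₁ + r₂)/2 = (8080 + 60900)/2 = 34490 km.
The half-period of the transfer ellipse is t = π√(a_t³/μ) = 31870 s.
The target's mean motion on its circular orbit is ω₂ = √(μ/r₂³) = 4.201×10^-5 rad/s.
Angle swept by the target during transfer: ω₂·t = 1.339 rad = 76.72°.
Arrival is 180° from departure on the ellipse, so φ = 180° − 76.72° = 103°.

φ = 103°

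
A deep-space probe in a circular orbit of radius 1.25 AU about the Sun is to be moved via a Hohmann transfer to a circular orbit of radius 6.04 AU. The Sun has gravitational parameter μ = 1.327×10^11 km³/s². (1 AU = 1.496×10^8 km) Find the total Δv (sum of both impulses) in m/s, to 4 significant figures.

In km: r₁ = 1.25 × 1.496×10^8 = 1.870×10^8 km; r₂ = 6.04 × 1.496×10^8 = 9.03584×10^8 km.
The Hohmann ellipse has a_t = (r₁ + r₂)/2 = 5.45292×10^8 km.
Circular speed at r₁: v₁ = √(μ/r₁) = √(1.327×10^11/1.870×10^8) = 26.6388 km/s.
Transfer-orbit speed at r₁ (vis-viva): v_p = √[μ(2/r₁ − 1/a_t)] = 34.2913 km/s.
First burn Δv₁ = |v_p − v₁| = 7.6525 km/s.
At r₂, v₂ = √(μ/r₂) = 12.11856 km/s.
Transfer-orbit speed at r₂: v_a = √[μ(2/r₂ − 1/a_t)] = 7.096716 km/s.
Second burn Δv₂ = |v₂ − v_a| = 5.0218 km/s.
Total Δv = Δv₁ + Δv₂ = 12.67 km/s.

Δv = 12670 m/s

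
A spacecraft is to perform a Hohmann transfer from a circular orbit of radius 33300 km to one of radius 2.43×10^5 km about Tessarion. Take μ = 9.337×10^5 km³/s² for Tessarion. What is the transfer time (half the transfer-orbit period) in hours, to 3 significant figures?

The Hohmann ellipse has a_t = (r₁ + r₂)/2 = 1.3815×10^5 km.
By Kepler's third law the transfer-orbit period is T = 2π√(a_t³/μ), so t = T/2 = 1.669×10^5 s.
Converting: 1.669×10^5 s ÷ 3600 s/hour = 46.4 hours.

t = 46.4 hours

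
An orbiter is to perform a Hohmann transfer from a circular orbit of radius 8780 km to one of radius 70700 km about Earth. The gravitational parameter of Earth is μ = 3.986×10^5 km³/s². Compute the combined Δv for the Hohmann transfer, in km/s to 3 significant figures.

The Hohmann ellipse has a_t = (r₁ + r₂)/2 = 39740 km.
At r₁ the circular-orbit speed is v₁ = √(μ/r₁) = 6.7379 km/s.
On the transfer ellipse at r₁, v² = μ(2/r − 1/a) gives v_p = √[μ(2/r₁ − 1/a_t)] = 8.9871 km/s.
First burn Δv₁ = |v_p − v₁| = 2.2492 km/s.
At r₂, v₂ = √(μ/r₂) = 2.37443 km/s.
Transfer-orbit speed at r₂: v_a = √[μ(2/r₂ − 1/a_t)] = 1.11607 km/s.
Second burn Δv₂ = |v₂ − v_a| = 1.2584 km/s.
Δv = Δv₁ + Δv₂ = 2.2492 + 1.2584 = 3.508 km/s.

Δv = 3.51 km/s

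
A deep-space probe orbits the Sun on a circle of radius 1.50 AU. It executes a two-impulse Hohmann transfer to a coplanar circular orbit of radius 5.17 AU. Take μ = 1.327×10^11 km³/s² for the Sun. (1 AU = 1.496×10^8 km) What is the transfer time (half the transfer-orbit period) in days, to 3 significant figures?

In km: r₁ = 1.50 × 1.496×10^8 = 2.244×10^8 km; r₂ = 5.17 × 1.496×10^8 = 7.73432×10^8 km.
Semi-major axis of the transfer orbit: a_t = (2.244×10^8 + 7.73432×10^8)/2 = 4.98916×10^8 km.
By Kepler's third law the transfer-orbit period is T = 2π√(a_t³/μ), so t = T/2 = 9.611×10^7 s.
Converting: 9.611×10^7 s ÷ 86400 s/day = 1110 days.

t = 1110 days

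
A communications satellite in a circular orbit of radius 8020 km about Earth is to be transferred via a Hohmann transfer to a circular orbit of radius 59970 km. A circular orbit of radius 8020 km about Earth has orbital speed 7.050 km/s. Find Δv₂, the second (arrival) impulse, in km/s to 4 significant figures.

Δv₂ = 1.326 km/s

From the circular-orbit relation v² = μ/r at r = 8020 km: μ = v²r = (7.050)² × 8020 = 3.98614×10^5 km³/s².
Transfer-ellipse semi-major axis a_t = (r₁ + r₂)/2 = (8020 + 59970)/2 = 33995 km.
On the circular orbit at r = 59970 km, v_c = √(μ/r) = 2.578 km/s.
Transfer-orbit speed at the same r (vis-viva, a = a_t): v_t = √[μ(2/r − 1/a_t)] = 1.252 km/s.
Δv₂ = |v_t − v_c| = |1.252 − 2.578| = 1.326 km/s.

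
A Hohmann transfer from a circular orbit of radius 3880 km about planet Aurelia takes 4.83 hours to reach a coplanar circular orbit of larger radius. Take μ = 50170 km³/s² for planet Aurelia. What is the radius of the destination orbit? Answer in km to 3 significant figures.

Transfer time t = 4.83 hours = 17388 s, and t = π√(a_t³/μ).
So a_t = (μ t²/π²)^(1/3) = (50170 × (17388)² / π²)^(1/3) = 11540 km.
Since a_t = (r₁ + r₂)/2, r₂ = 2a_t − r₁ = 2×11540 − 3880 = 19200 km.

r₂ = 19200 km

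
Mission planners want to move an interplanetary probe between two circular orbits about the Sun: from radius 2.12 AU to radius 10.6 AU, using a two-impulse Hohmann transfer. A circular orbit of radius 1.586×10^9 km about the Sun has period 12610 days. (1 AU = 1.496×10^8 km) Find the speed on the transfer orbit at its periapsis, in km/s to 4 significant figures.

v = 26.41 km/s

From Kepler's third law T² = 4π²r³/μ at r = 1.586×10^9 km, T = 12610 days = 12610 × 86400 s = 1.089504×10^9 s: μ = 4π²r³/T² = 1.32682×10^11 km³/s².
In km: r₁ = 2.12 × 1.496×10^8 = 3.17152×10^8 km; r₂ = 10.6 × 1.496×10^8 = 1.58576×10^9 km.
Transfer-ellipse semi-major axis a_t = (r₁ + r₂)/2 = (3.17152×10^8 + 1.58576×10^9)/2 = 9.51456×10^8 km.
At periapsis, r = 3.17152×10^8 km.
Applying v² = μ(2/r − 1/a_t): v = 26.41 km/s.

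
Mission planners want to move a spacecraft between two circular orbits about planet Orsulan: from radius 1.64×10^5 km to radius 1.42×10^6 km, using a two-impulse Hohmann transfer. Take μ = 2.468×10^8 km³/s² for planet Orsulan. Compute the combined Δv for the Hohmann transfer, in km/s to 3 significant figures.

Δv = 20.3 km/s

The Hohmann ellipse has a_t = (r₁ + r₂)/2 = 7.920×10^5 km.
At r₁ the circular-orbit speed is v₁ = √(μ/r₁) = 38.793 km/s.
On the transfer ellipse at r₁, vis-viva gives v_p = √[μ(2/r₁ − 1/a_t)] = 51.944 km/s.
First burn Δv₁ = |v_p − v₁| = 13.151 km/s.
At r₂, v₂ = √(μ/r₂) = 13.1834 km/s.
Transfer-orbit speed at r₂: v_a = √[μ(2/r₂ − 1/a_t)] = 5.99912 km/s.
Second burn Δv₂ = |v₂ − v_a| = 7.1843 km/s.
Total Δv = Δv₁ + Δv₂ = 20.34 km/s.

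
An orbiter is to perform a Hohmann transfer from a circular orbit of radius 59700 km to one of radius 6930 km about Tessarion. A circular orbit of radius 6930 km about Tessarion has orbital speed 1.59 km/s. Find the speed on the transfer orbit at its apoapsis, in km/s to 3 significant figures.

v = 0.247 km/s

From the circular-orbit relation v² = μ/r at r = 6930 km: μ = v²r = (1.59)² × 6930 = 17519.7 km³/s².
The Hohmann ellipse has a_t = (r₁ + r₂)/2 = 33315 km.
At apoapsis, r = 59700 km.
Vis-viva: v = √[μ(2/r − 1/a_t)] = √[17519.7 × (2/59700 − 1/33315)] = 0.2471 km/s.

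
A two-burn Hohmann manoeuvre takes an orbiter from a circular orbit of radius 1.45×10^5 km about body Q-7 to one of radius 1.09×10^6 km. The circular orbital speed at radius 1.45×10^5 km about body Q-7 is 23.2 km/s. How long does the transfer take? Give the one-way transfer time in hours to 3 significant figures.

From the circular-orbit relation v² = μ/r at r = 1.45×10^5 km: μ = v²r = (23.2)² × 1.45×10^5 = 7.80448×10^7 km³/s².
Transfer-ellipse semi-major axis a_t = (r₁ + r₂)/2 = (1.450×10^5 + 1.090×10^6)/2 = 6.175×10^5 km.
Transfer time t = π√(a_t³/μ) = π√((6.175×10^5)³ / 7.80448×10^7) = 1.726×10^5 s.
Converting: 1.726×10^5 s ÷ 3600 s/hour = 47.9 hours.

t = 47.9 hours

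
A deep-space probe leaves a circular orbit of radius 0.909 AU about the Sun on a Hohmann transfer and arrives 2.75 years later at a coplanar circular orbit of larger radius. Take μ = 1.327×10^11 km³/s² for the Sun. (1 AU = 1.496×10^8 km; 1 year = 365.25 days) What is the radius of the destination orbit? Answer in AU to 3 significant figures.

r₂ = 5.32 AU

In km: r₁ = 0.909 × 1.496×10^8 = 1.359864×10^8 km.
Transfer time t = 2.75 years × 365.25 × 86400 s = 8.67834×10^7 s, and t = π√(a_t³/μ).
So a_t = (μ t²/π²)^(1/3) = (1.327×10^11 × (8.67834×10^7)² / π²)^(1/3) = 4.6610×10^8 km.
Since a_t = (r₁ + r₂)/2, r₂ = 2a_t − r₁ = 2×4.6610×10^8 − 1.359864×10^8 = 7.962136×10^8 km.
In AU: r₂ = 7.962136×10^8 / 1.496×10^8 = 5.32 AU.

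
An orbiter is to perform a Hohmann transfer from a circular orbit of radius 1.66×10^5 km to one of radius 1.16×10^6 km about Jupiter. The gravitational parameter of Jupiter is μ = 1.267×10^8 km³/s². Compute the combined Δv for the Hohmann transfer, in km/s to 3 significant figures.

Transfer-ellipse semi-major axis a_t = (r₁ + r₂)/2 = (1.660×10^5 + 1.160×10^6)/2 = 6.630×10^5 km.
Circular speed at r₁: v₁ = √(μ/r₁) = √(1.267×10^8/1.660×10^5) = 27.627 km/s.
Transfer-orbit speed at r₁ (v² = μ(2/r − 1/a)): v_p = √[μ(2/r₁ − 1/a_t)] = 36.543 km/s.
First burn Δv₁ = |v_p − v₁| = 8.916 km/s.
At r₂, v₂ = √(μ/r₂) = 10.4510 km/s.
Transfer-orbit speed at r₂: v_a = √[μ(2/r₂ − 1/a_t)] = 5.22946 km/s.
Second burn Δv₂ = |v₂ − v_a| = 5.222 km/s.
Total Δv = Δv₁ + Δv₂ = 14.14 km/s.

Δv = 14.1 km/s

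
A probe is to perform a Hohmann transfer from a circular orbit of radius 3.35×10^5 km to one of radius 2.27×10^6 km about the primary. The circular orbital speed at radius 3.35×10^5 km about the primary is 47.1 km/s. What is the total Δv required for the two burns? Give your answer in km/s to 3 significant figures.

Δv = 24.0 km/s

From the circular-orbit relation v² = μ/r at r = 3.35×10^5 km: μ = v²r = (47.1)² × 3.35×10^5 = 7.43167×10^8 km³/s².
The Hohmann ellipse has a_t = (r₁ + r₂)/2 = 1.3025×10^6 km.
At r₁ the circular-orbit speed is v₁ = √(μ/r₁) = 47.10 km/s.
Transfer-orbit speed at r₁ (vis-viva): v_p = √[μ(2/r₁ − 1/a_t)] = 62.18 km/s.
First burn Δv₁ = |v_p − v₁| = 15.08 km/s.
Circular speed at r₂: v₂ = √(μ/r₂) = 18.094 km/s.
Transfer-orbit speed at r₂: v_a = √[μ(2/r₂ − 1/a_t)] = 9.1762 km/s.
Second burn Δv₂ = |v₂ − v_a| = 8.918 km/s.
Total Δv = Δv₁ + Δv₂ = 24.00 km/s.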